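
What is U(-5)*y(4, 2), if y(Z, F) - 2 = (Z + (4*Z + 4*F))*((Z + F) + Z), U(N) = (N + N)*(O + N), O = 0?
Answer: 14100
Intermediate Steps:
U(N) = 2*N² (U(N) = (N + N)*(0 + N) = (2*N)*N = 2*N²)
y(Z, F) = 2 + (F + 2*Z)*(4*F + 5*Z) (y(Z, F) = 2 + (Z + (4*Z + 4*F))*((Z + F) + Z) = 2 + (Z + (4*F + 4*Z))*((F + Z) + Z) = 2 + (4*F + 5*Z)*(F + 2*Z) = 2 + (F + 2*Z)*(4*F + 5*Z))
U(-5)*y(4, 2) = (2*(-5)²)*(2 + 4*2² + 10*4² + 13*2*4) = (2*25)*(2 + 4*4 + 10*16 + 104) = 50*(2 + 16 + 160 + 104) = 50*282 = 14100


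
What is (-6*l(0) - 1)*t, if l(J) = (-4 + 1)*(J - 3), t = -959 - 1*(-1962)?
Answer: -55165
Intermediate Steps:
t = 1003 (t = -959 + 1962 = 1003)
l(J) = 9 - 3*J (l(J) = -3*(-3 + J) = 9 - 3*J)
(-6*l(0) - 1)*t = (-6*(9 - 3*0) - 1)*1003 = (-6*(9 + 0) - 1)*1003 = (-6*9 - 1)*1003 = (-54 - 1)*1003 = -55*1003 = -55165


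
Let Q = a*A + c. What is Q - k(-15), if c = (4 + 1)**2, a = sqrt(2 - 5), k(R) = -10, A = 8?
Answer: 35 + 8*I*sqrt(3) ≈ 35.0 + 13.856*I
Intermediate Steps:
a = I*sqrt(3) (a = sqrt(-3) = I*sqrt(3) ≈ 1.732*I)
c = 25 (c = 5**2 = 25)
Q = 25 + 8*I*sqrt(3) (Q = (I*sqrt(3))*8 + 25 = 8*I*sqrt(3) + 25 = 25 + 8*I*sqrt(3) ≈ 25.0 + 13.856*I)
Q - k(-15) = (25 + 8*I*sqrt(3)) - 1*(-10) = (25 + 8*I*sqrt(3)) + 10 = 35 + 8*I*sqrt(3)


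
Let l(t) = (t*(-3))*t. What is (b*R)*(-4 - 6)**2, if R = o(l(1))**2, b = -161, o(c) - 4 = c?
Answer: -16100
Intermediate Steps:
l(t) = -3*t**2 (l(t) = (-3*t)*t = -3*t**2)
o(c) = 4 + c
R = 1 (R = (4 - 3*1**2)**2 = (4 - 3*1)**2 = (4 - 3)**2 = 1**2 = 1)
(b*R)*(-4 - 6)**2 = (-161*1)*(-4 - 6)**2 = -161*(-10)**2 = -161*100 = -16100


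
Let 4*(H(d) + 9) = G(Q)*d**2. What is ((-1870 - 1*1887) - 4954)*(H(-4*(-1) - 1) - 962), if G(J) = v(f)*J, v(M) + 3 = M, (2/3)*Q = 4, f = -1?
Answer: 8928775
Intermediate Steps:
Q = 6 (Q = (3/2)*4 = 6)
v(M) = -3 + M
G(J) = -4*J (G(J) = (-3 - 1)*J = -4*J)
H(d) = -9 - 6*d**2 (H(d) = -9 + ((-4*6)*d**2)/4 = -9 + (-24*d**2)/4 = -9 - 6*d**2)
((-1870 - 1*1887) - 4954)*(H(-4*(-1) - 1) - 962) = ((-1870 - 1*1887) - 4954)*((-9 - 6*(-4*(-1) - 1)**2) - 962) = ((-1870 - 1887) - 4954)*((-9 - 6*(4 - 1)**2) - 962) = (-3757 - 4954)*((-9 - 6*3**2) - 962) = -8711*((-9 - 6*9) - 962) = -8711*((-9 - 54) - 962) = -8711*(-63 - 962) = -8711*(-1025) = 8928775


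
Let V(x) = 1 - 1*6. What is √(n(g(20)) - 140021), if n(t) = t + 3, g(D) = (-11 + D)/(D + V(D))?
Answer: I*√3500435/5 ≈ 374.19*I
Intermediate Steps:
V(x) = -5 (V(x) = 1 - 6 = -5)
g(D) = (-11 + D)/(-5 + D) (g(D) = (-11 + D)/(D - 5) = (-11 + D)/(-5 + D))
n(t) = 3 + t
√(n(g(20)) - 140021) = √((3 + (-11 + 20)/(-5 + 20)) - 140021) = √((3 + 9/15) - 140021) = √((3 + (1/15)*9) - 140021) = √((3 + ⅗) - 140021) = √(18/5 - 140021) = √(-700087/5) = I*√3500435/5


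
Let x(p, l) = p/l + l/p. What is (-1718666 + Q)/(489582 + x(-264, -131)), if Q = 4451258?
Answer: 94503961728/16931790745 ≈ 5.5815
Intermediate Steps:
x(p, l) = l/p + p/l
(-1718666 + Q)/(489582 + x(-264, -131)) = (-1718666 + 4451258)/(489582 + (-131/(-264) - 264/(-131))) = 2732592/(489582 + (-131*(-1/264) - 264*(-1/131))) = 2732592/(489582 + (131/264 + 264/131)) = 2732592/(489582 + 86857/34584) = 2732592/(16931790745/34584) = 2732592*(34584/16931790745) = 94503961728/16931790745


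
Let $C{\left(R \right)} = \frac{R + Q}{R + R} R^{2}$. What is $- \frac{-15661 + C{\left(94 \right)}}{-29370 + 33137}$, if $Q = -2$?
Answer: $\frac{11337}{3767} \approx 3.0096$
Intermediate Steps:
$C{\left(R \right)} = \frac{R \left(-2 + R\right)}{2}$ ($C{\left(R \right)} = \frac{R - 2}{R + R} R^{2} = \frac{-2 + R}{2 R} R^{2} = \frac{R \left(-2 + R\right)}{2}$)
$- \frac{-15661 + C{\left(94 \right)}}{-29370 + 33137} = - \frac{-15661 + \frac{1}{2} \cdot 94 \left(-2 + 94\right)}{-29370 + 33137} = - \frac{-15661 + \frac{1}{2} \cdot 94 \cdot 92}{3767} = - \frac{-15661 + 4324}{3767} = - \frac{-11337}{3767} = \left(-1\right) \left(- \frac{11337}{3767}\right) = \frac{11337}{3767}$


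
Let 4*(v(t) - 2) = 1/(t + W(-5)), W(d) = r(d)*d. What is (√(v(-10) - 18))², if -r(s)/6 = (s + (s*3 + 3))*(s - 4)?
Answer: -293119/18320 ≈ -16.000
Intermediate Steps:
r(s) = -6*(-4 + s)*(3 + 4*s) (r(s) = -6*(s + (s*3 + 3))*(s - 4) = -6*(s + (3*s + 3))*(-4 + s) = -6*(s + (3 + 3*s))*(-4 + s) = -6*(3 + 4*s)*(-4 + s) = -6*(-4 + s)*(3 + 4*s))
W(d) = d*(72 - 24*d² + 78*d) (W(d) = (72 - 24*d² + 78*d)*d = d*(72 - 24*d² + 78*d))
v(t) = 2 + 1/(4*(4590 + t)) (v(t) = 2 + 1/(4*(t + 6*(-5)*(12 - 4*(-5)² + 13*(-5)))) = 2 + 1/(4*(t + 6*(-5)*(12 - 4*25 - 65))) = 2 + 1/(4*(t + 6*(-5)*(12 - 100 - 65))) = 2 + 1/(4*(t + 6*(-5)*(-153))) = 2 + 1/(4*(t + 4590)) = 2 + 1/(4*(4590 + t)))
(√(v(-10) - 18))² = (√((36721 + 8*(-10))/(4*(4590 - 10)) - 18))² = (√((¼)*(36721 - 80)/4580 - 18))² = (√((¼)*(1/4580)*36641 - 18))² = (√(36641/18320 - 18))² = (√(-293119/18320))² = (I*√335621255/4580)² = -293119/18320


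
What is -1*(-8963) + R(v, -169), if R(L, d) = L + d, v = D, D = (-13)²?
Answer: 8963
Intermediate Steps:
D = 169
v = 169
-1*(-8963) + R(v, -169) = -1*(-8963) + (169 - 169) = 8963 + 0 = 8963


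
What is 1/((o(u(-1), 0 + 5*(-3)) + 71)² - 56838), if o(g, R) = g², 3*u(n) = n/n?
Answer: -81/4194278 ≈ -1.9312e-5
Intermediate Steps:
u(n) = ⅓ (u(n) = (n/n)/3 = (⅓)*1 = ⅓)
1/((o(u(-1), 0 + 5*(-3)) + 71)² - 56838) = 1/(((⅓)² + 71)² - 56838) = 1/((⅑ + 71)² - 56838) = 1/((640/9)² - 56838) = 1/(409600/81 - 56838) = 1/(-4194278/81) = -81/4194278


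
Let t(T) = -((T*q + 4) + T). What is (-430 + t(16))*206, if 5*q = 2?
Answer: -470092/5 ≈ -94018.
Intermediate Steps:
q = ⅖ (q = (⅕)*2 = ⅖ ≈ 0.40000)
t(T) = -4 - 7*T/5 (t(T) = -((T*(⅖) + 4) + T) = -((2*T/5 + 4) + T) = -((4 + 2*T/5) + T) = -(4 + 7*T/5) = -4 - 7*T/5)
(-430 + t(16))*206 = (-430 + (-4 - 7/5*16))*206 = (-430 + (-4 - 112/5))*206 = (-430 - 132/5)*206 = -2282/5*206 = -470092/5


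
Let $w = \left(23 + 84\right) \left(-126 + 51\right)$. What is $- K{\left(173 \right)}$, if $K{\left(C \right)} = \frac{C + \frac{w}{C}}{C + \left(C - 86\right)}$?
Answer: $- \frac{5476}{11245} \approx -0.48697$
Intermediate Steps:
$w = -8025$ ($w = 107 \left(-75\right) = -8025$)
$K{\left(C \right)} = \frac{C - \frac{8025}{C}}{-86 + 2 C}$ ($K{\left(C \right)} = \frac{C - \frac{8025}{C}}{C + \left(C - 86\right)} = \frac{C - \frac{8025}{C}}{C + \left(-86 + C\right)} = \frac{C - \frac{8025}{C}}{-86 + 2 C}$)
$- K{\left(173 \right)} = - \frac{-8025 + 173^{2}}{2 \cdot 173 \left(-43 + 173\right)} = - \frac{-8025 + 29929}{2 \cdot 173 \cdot 130} = - \frac{21904}{2 \cdot 173 \cdot 130} = \left(-1\right) \frac{5476}{11245} = - \frac{5476}{11245}$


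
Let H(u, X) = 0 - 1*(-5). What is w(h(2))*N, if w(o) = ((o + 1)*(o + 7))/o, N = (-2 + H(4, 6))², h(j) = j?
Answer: 243/2 ≈ 121.50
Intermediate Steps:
H(u, X) = 5 (H(u, X) = 0 + 5 = 5)
N = 9 (N = (-2 + 5)² = 3² = 9)
w(o) = (1 + o)*(7 + o)/o (w(o) = ((1 + o)*(7 + o))/o = (1 + o)*(7 + o)/o)
w(h(2))*N = (8 + 2 + 7/2)*9 = (27/2)*9 = 243/2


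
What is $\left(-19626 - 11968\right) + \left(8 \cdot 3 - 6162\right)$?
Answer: $-37732$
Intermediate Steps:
$\left(-19626 - 11968\right) + \left(8 \cdot 3 - 6162\right) = -31594 + \left(24 - 6162\right) = -31594 - 6138 = -37732$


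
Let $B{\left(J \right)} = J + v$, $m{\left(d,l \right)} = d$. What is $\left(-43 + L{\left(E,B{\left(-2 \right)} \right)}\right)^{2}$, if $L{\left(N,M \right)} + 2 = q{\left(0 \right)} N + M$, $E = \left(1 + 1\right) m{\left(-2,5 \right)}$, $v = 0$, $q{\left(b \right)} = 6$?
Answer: $5041$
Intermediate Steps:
$B{\left(J \right)} = J$ ($B{\left(J \right)} = J + 0 = J$)
$E = -4$ ($E = \left(1 + 1\right) \left(-2\right) = 2 \left(-2\right) = -4$)
$L{\left(N,M \right)} = -2 + M + 6 N$ ($L{\left(N,M \right)} = -2 + \left(6 N + M\right) = -2 + \left(M + 6 N\right) = -2 + M + 6 N$)
$\left(-43 + L{\left(E,B{\left(-2 \right)} \right)}\right)^{2} = \left(-43 - 28\right)^{2} = \left(-71\right)^{2} = 5041$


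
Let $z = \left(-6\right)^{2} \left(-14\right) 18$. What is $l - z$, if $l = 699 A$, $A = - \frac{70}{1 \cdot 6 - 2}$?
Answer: $- \frac{6321}{2} \approx -3160.5$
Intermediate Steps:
$z = -9072$ ($z = 36 \left(-14\right) 18 = \left(-504\right) 18 = -9072$)
$A = - \frac{35}{2}$ ($A = - \frac{70}{6 - 2} = - \frac{70}{4} = \left(-70\right) \frac{1}{4} = - \frac{35}{2} \approx -17.5$)
$l = - \frac{24465}{2}$ ($l = 699 \left(- \frac{35}{2}\right) = - \frac{24465}{2} \approx -12233.0$)
$l - z = - \frac{24465}{2} - -9072 = - \frac{24465}{2} + 9072 = - \frac{6321}{2}$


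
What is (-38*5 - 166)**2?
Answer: 126736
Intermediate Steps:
(-38*5 - 166)**2 = (-190 - 166)**2 = (-356)**2 = 126736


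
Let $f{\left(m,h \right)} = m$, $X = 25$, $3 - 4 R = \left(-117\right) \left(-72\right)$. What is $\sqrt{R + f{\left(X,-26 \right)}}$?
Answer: $\frac{i \sqrt{8321}}{2} \approx 45.61 i$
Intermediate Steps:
$R = - \frac{8421}{4}$ ($R = \frac{3}{4} - \frac{\left(-117\right) \left(-72\right)}{4} = \frac{3}{4} - 2106 = - \frac{8421}{4} \approx -2105.3$)
$\sqrt{R + f{\left(X,-26 \right)}} = \sqrt{- \frac{8421}{4} + 25} = \sqrt{- \frac{8321}{4}} = \frac{i \sqrt{8321}}{2}$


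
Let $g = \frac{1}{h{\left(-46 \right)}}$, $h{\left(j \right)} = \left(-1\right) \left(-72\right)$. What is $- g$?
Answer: $- \frac{1}{72} \approx -0.013889$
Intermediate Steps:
$h{\left(j \right)} = 72$
$g = \frac{1}{72} \approx 0.013889$
$- g = \left(-1\right) \frac{1}{72} = - \frac{1}{72}$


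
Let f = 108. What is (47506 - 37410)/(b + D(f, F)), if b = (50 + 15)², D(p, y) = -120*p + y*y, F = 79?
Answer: -5048/1247 ≈ -4.0481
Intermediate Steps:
D(p, y) = y² - 120*p (D(p, y) = -120*p + y² = y² - 120*p)
b = 4225 (b = 65² = 4225)
(47506 - 37410)/(b + D(f, F)) = (47506 - 37410)/(4225 + (79² - 120*108)) = 10096/(4225 + (6241 - 12960)) = 10096/(4225 - 6719) = 10096/(-2494) = 10096*(-1/2494) = -5048/1247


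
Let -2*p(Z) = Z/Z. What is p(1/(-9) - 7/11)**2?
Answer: 1/4 ≈ 0.25000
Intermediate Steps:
p(Z) = -1/2 (p(Z) = -Z/(2*Z) = -1/2*1 = -1/2)
p(1/(-9) - 7/11)**2 = (-1/2)**2 = 1/4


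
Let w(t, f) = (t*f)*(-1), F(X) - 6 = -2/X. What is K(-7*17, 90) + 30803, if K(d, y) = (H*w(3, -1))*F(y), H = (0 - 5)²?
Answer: 93754/3 ≈ 31251.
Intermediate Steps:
F(X) = 6 - 2/X
w(t, f) = -f*t (w(t, f) = (f*t)*(-1) = -f*t)
H = 25 (H = (-5)² = 25)
K(d, y) = 450 - 150/y (K(d, y) = (25*(-1*(-1)*3))*(6 - 2/y) = (25*3)*(6 - 2/y) = 75*(6 - 2/y) = 450 - 150/y)
K(-7*17, 90) + 30803 = (450 - 150/90) + 30803 = (450 - 150*1/90) + 30803 = (450 - 5/3) + 30803 = 1345/3 + 30803 = 93754/3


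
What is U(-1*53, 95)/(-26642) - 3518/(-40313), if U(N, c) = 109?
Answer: 1823111/21918754 ≈ 0.083176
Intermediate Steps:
U(-1*53, 95)/(-26642) - 3518/(-40313) = 109/(-26642) - 3518/(-40313) = 109*(-1/26642) - 3518*(-1/40313) = -109/26642 + 3518/40313 = 1823111/21918754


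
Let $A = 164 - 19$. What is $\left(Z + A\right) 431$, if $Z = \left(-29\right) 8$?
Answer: $-37497$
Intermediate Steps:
$Z = -232$
$A = 145$
$\left(Z + A\right) 431 = \left(-232 + 145\right) 431 = \left(-87\right) 431 = -37497$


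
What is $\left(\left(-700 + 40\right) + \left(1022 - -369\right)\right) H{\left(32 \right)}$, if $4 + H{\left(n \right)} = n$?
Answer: $20468$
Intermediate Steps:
$H{\left(n \right)} = -4 + n$
$\left(\left(-700 + 40\right) + \left(1022 - -369\right)\right) H{\left(32 \right)} = \left(\left(-700 + 40\right) + \left(1022 - -369\right)\right) \left(-4 + 32\right) = \left(-660 + \left(1022 + 369\right)\right) 28 = \left(-660 + 1391\right) 28 = 731 \cdot 28 = 20468$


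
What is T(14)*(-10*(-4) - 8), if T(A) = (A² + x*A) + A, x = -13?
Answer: 896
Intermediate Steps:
T(A) = A² - 12*A (T(A) = (A² - 13*A) + A = A² - 12*A)
T(14)*(-10*(-4) - 8) = (14*(-12 + 14))*(-10*(-4) - 8) = (14*2)*(40 - 8) = 28*32 = 896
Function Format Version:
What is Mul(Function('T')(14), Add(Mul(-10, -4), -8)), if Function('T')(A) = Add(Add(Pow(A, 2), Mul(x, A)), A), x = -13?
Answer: 896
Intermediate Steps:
Function('T')(A) = Add(Pow(A, 2), Mul(-12, A)) (Function('T')(A) = Add(Add(Pow(A, 2), Mul(-13, A)), A) = Add(Pow(A, 2), Mul(-12, A)))
Mul(Function('T')(14), Add(Mul(-10, -4), -8)) = Mul(Mul(14, Add(-12, 14)), Add(Mul(-10, -4), -8)) = Mul(Mul(14, 2), Add(40, -8)) = Mul(28, 32) = 896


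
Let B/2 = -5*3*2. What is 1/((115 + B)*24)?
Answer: 1/1320 ≈ 0.00075758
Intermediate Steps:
B = -60 (B = 2*(-5*3*2) = 2*(-15*2) = 2*(-30) = -60)
1/((115 + B)*24) = 1/((115 - 60)*24) = 1/(55*24) = 1/1320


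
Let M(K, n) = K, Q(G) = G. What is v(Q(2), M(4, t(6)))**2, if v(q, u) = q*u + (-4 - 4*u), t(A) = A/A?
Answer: 144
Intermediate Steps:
t(A) = 1
v(q, u) = -4 - 4*u + q*u
v(Q(2), M(4, t(6)))**2 = (-4 - 4*4 + 2*4)**2 = (-4 - 16 + 8)**2 = (-12)**2 = 144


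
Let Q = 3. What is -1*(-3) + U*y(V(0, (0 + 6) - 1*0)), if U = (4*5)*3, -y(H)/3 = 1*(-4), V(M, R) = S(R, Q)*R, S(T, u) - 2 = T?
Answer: 723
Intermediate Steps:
S(T, u) = 2 + T
V(M, R) = R*(2 + R) (V(M, R) = (2 + R)*R = R*(2 + R))
y(H) = 12 (y(H) = -3*(-4) = 12)
U = 60 (U = 20*3 = 60)
-1*(-3) + U*y(V(0, (0 + 6) - 1*0)) = -1*(-3) + 60*12 = 3 + 720 = 723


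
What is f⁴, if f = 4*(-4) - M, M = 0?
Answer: 65536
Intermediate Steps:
f = -16 (f = 4*(-4) - 1*0 = -16 + 0 = -16)
f⁴ = (-16)⁴ = 65536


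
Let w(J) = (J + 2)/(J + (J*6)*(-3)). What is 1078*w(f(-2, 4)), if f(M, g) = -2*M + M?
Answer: -2156/17 ≈ -126.82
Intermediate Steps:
f(M, g) = -M
w(J) = -(2 + J)/(17*J) (w(J) = (2 + J)/(J + (6*J)*(-3)) = (2 + J)/(J - 18*J) = (2 + J)/((-17*J)) = (2 + J)*(-1/(17*J)) = -(2 + J)/(17*J))
1078*w(f(-2, 4)) = 1078*((-2 - (-1)*(-2))/(17*((-1*(-2))))) = 1078*((1/17)*(-2 - 1*2)/2) = 1078*((1/17)*(½)*(-2 - 2)) = 1078*((1/17)*(½)*(-4)) = 1078*(-2/17) = -2156/17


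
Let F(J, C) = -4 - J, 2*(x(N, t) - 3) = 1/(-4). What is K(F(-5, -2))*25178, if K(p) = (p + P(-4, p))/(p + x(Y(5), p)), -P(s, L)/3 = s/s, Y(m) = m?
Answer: -402848/31 ≈ -12995.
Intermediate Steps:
x(N, t) = 23/8 (x(N, t) = 3 + (½)/(-4) = 3 + (½)*(-¼) = 3 - ⅛ = 23/8)
P(s, L) = -3 (P(s, L) = -3*s/s = -3*1 = -3)
K(p) = (-3 + p)/(23/8 + p) (K(p) = (p - 3)/(p + 23/8) = (-3 + p)/(23/8 + p))
K(F(-5, -2))*25178 = (8*(-3 + (-4 - 1*(-5)))/(23 + 8*(-4 - 1*(-5))))*25178 = (8*(-3 + (-4 + 5))/(23 + 8*(-4 + 5)))*25178 = (8*(-3 + 1)/(23 + 8*1))*25178 = (8*(-2)/(23 + 8))*25178 = (8*(-2)/31)*25178 = (8*(1/31)*(-2))*25178 = -16/31*25178 = -402848/31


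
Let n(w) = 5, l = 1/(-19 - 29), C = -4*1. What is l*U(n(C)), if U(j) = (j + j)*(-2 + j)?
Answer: -5/8 ≈ -0.62500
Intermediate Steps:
C = -4
l = -1/48 (l = 1/(-48) = -1/48 ≈ -0.020833)
U(j) = 2*j*(-2 + j) (U(j) = (2*j)*(-2 + j) = 2*j*(-2 + j))
l*U(n(C)) = -5*(-2 + 5)/24 = -5*3/24 = -1/48*30 = -5/8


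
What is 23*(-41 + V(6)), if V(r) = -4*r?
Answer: -1495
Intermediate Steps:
23*(-41 + V(6)) = 23*(-41 - 4*6) = 23*(-41 - 24) = 23*(-65) = -1495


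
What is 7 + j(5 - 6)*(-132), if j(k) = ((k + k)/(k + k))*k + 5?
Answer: -521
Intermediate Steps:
j(k) = 5 + k (j(k) = ((2*k)/((2*k)))*k + 5 = ((2*k)*(1/(2*k)))*k + 5 = 1*k + 5 = k + 5 = 5 + k)
7 + j(5 - 6)*(-132) = 7 + (5 + (5 - 6))*(-132) = 7 + (5 - 1)*(-132) = 7 + 4*(-132) = 7 - 528 = -521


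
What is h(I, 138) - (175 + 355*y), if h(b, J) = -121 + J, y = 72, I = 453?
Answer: -25718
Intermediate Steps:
h(I, 138) - (175 + 355*y) = (-121 + 138) - (175 + 355*72) = 17 - (175 + 25560) = 17 - 1*25735 = 17 - 25735 = -25718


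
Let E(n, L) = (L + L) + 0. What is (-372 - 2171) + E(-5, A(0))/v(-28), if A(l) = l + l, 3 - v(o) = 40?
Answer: -2543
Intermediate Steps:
v(o) = -37 (v(o) = 3 - 1*40 = 3 - 40 = -37)
A(l) = 2*l
E(n, L) = 2*L (E(n, L) = 2*L + 0 = 2*L)
(-372 - 2171) + E(-5, A(0))/v(-28) = (-372 - 2171) + (2*(2*0))/(-37) = -2543 + (2*0)*(-1/37) = -2543 + 0*(-1/37) = -2543 + 0 = -2543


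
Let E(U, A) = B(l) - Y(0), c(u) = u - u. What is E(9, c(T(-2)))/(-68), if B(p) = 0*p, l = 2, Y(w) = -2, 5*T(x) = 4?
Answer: -1/34 ≈ -0.029412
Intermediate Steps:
T(x) = ⅘ (T(x) = (⅕)*4 = ⅘)
B(p) = 0
c(u) = 0
E(U, A) = 2 (E(U, A) = 0 - 1*(-2) = 0 + 2 = 2)
E(9, c(T(-2)))/(-68) = 2/(-68) = 2*(-1/68) = -1/34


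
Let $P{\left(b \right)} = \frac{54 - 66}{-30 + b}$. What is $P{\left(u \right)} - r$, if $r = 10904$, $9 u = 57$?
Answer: $- \frac{774148}{71} \approx -10904.0$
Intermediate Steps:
$u = \frac{19}{3}$ ($u = \frac{1}{9} \cdot 57 = \frac{19}{3} \approx 6.3333$)
$P{\left(b \right)} = - \frac{12}{-30 + b}$
$P{\left(u \right)} - r = - \frac{12}{-30 + \frac{19}{3}} - 10904 = - \frac{12}{- \frac{71}{3}} - 10904 = \left(-12\right) \left(- \frac{3}{71}\right) - 10904 = \frac{36}{71} - 10904 = - \frac{774148}{71}$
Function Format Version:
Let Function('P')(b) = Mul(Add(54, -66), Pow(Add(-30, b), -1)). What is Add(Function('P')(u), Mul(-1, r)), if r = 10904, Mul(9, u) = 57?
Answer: Rational(-774148, 71) ≈ -10904.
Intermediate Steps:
u = Rational(19, 3) (u = Mul(Rational(1, 9), 57) = Rational(19, 3) ≈ 6.3333)
Function('P')(b) = Mul(-12, Pow(Add(-30, b), -1))
Add(Function('P')(u), Mul(-1, r)) = Add(Mul(-12, Pow(Add(-30, Rational(19, 3)), -1)), Mul(-1, 10904)) = Add(Mul(-12, Pow(Rational(-71, 3), -1)), -10904) = Add(Mul(-12, Rational(-3, 71)), -10904) = Add(Rational(36, 71), -10904) = Rational(-774148, 71)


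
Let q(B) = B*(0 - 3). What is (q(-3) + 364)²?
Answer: 139129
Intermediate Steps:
q(B) = -3*B (q(B) = B*(-3) = -3*B)
(q(-3) + 364)² = (-3*(-3) + 364)² = (9 + 364)² = 373² = 139129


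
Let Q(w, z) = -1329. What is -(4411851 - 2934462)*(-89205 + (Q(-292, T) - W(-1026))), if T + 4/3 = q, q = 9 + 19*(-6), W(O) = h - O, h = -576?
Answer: 134418760776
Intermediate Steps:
W(O) = -576 - O
q = -105 (q = 9 - 114 = -105)
T = -319/3 (T = -4/3 - 105 = -319/3 ≈ -106.33)
-(4411851 - 2934462)*(-89205 + (Q(-292, T) - W(-1026))) = -(4411851 - 2934462)*(-89205 + (-1329 - (-576 - 1*(-1026)))) = -1477389*(-89205 + (-1329 - (-576 + 1026))) = -1477389*(-89205 + (-1329 - 1*450)) = -1477389*(-89205 + (-1329 - 450)) = -1477389*(-89205 - 1779) = -1477389*(-90984) = -1*(-134418760776) = 134418760776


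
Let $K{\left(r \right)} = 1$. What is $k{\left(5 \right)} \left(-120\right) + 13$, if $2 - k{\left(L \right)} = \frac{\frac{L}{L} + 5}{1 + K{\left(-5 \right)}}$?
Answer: $133$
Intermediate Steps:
$k{\left(L \right)} = -1$ ($k{\left(L \right)} = 2 - \frac{\frac{L}{L} + 5}{1 + 1} = 2 - \frac{1 + 5}{2} = 2 - 6 \cdot \frac{1}{2} = 2 - 3 = -1$)
$k{\left(5 \right)} \left(-120\right) + 13 = \left(-1\right) \left(-120\right) + 13 = 120 + 13 = 133$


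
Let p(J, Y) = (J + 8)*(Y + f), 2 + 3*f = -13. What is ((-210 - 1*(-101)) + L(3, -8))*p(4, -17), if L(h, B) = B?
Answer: 30888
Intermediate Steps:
f = -5 (f = -2/3 + (1/3)*(-13) = -2/3 - 13/3 = -5)
p(J, Y) = (-5 + Y)*(8 + J) (p(J, Y) = (J + 8)*(Y - 5) = (8 + J)*(-5 + Y) = (-5 + Y)*(8 + J))
((-210 - 1*(-101)) + L(3, -8))*p(4, -17) = ((-210 - 1*(-101)) - 8)*(-40 - 5*4 + 8*(-17) + 4*(-17)) = ((-210 + 101) - 8)*(-40 - 20 - 136 - 68) = (-109 - 8)*(-264) = -117*(-264) = 30888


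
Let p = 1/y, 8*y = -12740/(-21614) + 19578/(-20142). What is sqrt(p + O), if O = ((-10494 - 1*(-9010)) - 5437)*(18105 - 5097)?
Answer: 6*I*sqrt(481728986192018074510)/13879151 ≈ 9488.3*I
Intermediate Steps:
y = -13879151/290232792 (y = (-12740/(-21614) + 19578/(-20142))/8 = (-12740*(-1/21614) + 19578*(-1/20142))/8 = (6370/10807 - 3263/3357)/8 = (1/8)*(-13879151/36279099) = -13879151/290232792 ≈ -0.047821)
p = -290232792/13879151 (p = 1/(-13879151/290232792) = -290232792/13879151 ≈ -20.911)
O = -90028368 (O = ((-10494 + 9010) - 5437)*13008 = (-1484 - 5437)*13008 = -6921*13008 = -90028368)
sqrt(p + O) = sqrt(-290232792/13879151 - 90028368) = sqrt(-1249517603988360/13879151) = 6*I*sqrt(481728986192018074510)/13879151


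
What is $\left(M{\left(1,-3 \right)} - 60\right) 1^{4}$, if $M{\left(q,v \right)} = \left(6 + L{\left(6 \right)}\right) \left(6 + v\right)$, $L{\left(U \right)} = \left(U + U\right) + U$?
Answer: $12$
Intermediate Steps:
$L{\left(U \right)} = 3 U$ ($L{\left(U \right)} = 2 U + U = 3 U$)
$M{\left(q,v \right)} = 144 + 24 v$ ($M{\left(q,v \right)} = \left(6 + 3 \cdot 6\right) \left(6 + v\right) = \left(6 + 18\right) \left(6 + v\right) = 24 \left(6 + v\right) = 144 + 24 v$)
$\left(M{\left(1,-3 \right)} - 60\right) 1^{4} = \left(\left(144 + 24 \left(-3\right)\right) - 60\right) 1^{4} = \left(\left(144 - 72\right) - 60\right) 1 = \left(72 - 60\right) 1 = 12 \cdot 1 = 12$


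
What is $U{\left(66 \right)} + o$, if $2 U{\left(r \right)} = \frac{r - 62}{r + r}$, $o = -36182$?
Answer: $- \frac{2388011}{66} \approx -36182.0$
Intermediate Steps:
$U{\left(r \right)} = \frac{-62 + r}{4 r}$ ($U{\left(r \right)} = \frac{\left(r - 62\right) \frac{1}{r + r}}{2} = \frac{\left(-62 + r\right) \frac{1}{2 r}}{2} = \frac{\frac{1}{2} \frac{1}{r} \left(-62 + r\right)}{2} = \frac{-62 + r}{4 r}$)
$U{\left(66 \right)} + o = \frac{-62 + 66}{4 \cdot 66} - 36182 = \frac{1}{4} \cdot \frac{1}{66} \cdot 4 - 36182 = \frac{1}{66} - 36182 = - \frac{2388011}{66}$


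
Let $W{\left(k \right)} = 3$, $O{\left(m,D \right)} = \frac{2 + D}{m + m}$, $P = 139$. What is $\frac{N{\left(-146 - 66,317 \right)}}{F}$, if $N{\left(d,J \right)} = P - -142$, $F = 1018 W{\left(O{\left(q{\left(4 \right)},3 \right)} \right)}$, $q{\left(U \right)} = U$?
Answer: $\frac{281}{3054} \approx 0.09201$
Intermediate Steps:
$O{\left(m,D \right)} = \frac{2 + D}{2 m}$
$F = 3054$ ($F = 1018 \cdot 3 = 3054$)
$N{\left(d,J \right)} = 281$ ($N{\left(d,J \right)} = 139 - -142 = 139 + 142 = 281$)
$\frac{N{\left(-146 - 66,317 \right)}}{F} = \frac{281}{3054}$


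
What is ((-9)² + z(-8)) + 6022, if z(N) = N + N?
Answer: 6087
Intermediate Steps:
z(N) = 2*N
((-9)² + z(-8)) + 6022 = ((-9)² + 2*(-8)) + 6022 = (81 - 16) + 6022 = 65 + 6022 = 6087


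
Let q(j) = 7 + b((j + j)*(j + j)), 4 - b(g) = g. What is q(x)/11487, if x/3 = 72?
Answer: -26659/1641 ≈ -16.246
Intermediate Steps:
x = 216 (x = 3*72 = 216)
b(g) = 4 - g
q(j) = 11 - 4*j² (q(j) = 7 + (4 - (j + j)*(j + j)) = 7 + (4 - 2*j*2*j) = 7 + (4 - 4*j²) = 11 - 4*j²)
q(x)/11487 = (11 - 4*216²)/11487 = (11 - 4*46656)*(1/11487) = (11 - 186624)*(1/11487) = -186613*1/11487 = -26659/1641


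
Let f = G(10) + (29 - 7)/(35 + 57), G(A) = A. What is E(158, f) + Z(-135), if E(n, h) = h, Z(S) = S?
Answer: -5739/46 ≈ -124.76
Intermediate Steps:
f = 471/46 (f = 10 + (29 - 7)/(35 + 57) = 10 + 22/92 = 10 + 22*(1/92) = 10 + 11/46 = 471/46 ≈ 10.239)
E(158, f) + Z(-135) = 471/46 - 135 = -5739/46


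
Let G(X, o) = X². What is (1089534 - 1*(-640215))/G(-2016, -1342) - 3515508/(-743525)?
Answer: 105945823859/20556979200 ≈ 5.1538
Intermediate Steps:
(1089534 - 1*(-640215))/G(-2016, -1342) - 3515508/(-743525) = (1089534 - 1*(-640215))/((-2016)²) - 3515508/(-743525) = (1089534 + 640215)/4064256 - 3515508*(-1/743525) = 1729749*(1/4064256) + 3515508/743525 = 11767/27648 + 3515508/743525 = 105945823859/20556979200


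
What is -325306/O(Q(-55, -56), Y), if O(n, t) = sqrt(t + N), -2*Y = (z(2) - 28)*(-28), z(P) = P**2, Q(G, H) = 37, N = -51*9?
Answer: 325306*I*sqrt(795)/795 ≈ 11537.0*I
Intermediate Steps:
N = -459
Y = -336 (Y = -(2**2 - 28)*(-28)/2 = -(4 - 28)*(-28)/2 = -(-12)*(-28) = -1/2*672 = -336)
O(n, t) = sqrt(-459 + t) (O(n, t) = sqrt(t - 459) = sqrt(-459 + t))
-325306/O(Q(-55, -56), Y) = -325306/sqrt(-459 - 336) = -325306*(-I*sqrt(795)/795) = -(-325306)*I*sqrt(795)/795 = 325306*I*sqrt(795)/795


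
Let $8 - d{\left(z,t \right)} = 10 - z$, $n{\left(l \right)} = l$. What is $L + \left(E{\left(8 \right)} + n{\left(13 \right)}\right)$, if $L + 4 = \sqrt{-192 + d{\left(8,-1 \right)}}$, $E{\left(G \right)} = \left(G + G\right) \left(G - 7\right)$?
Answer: $25 + i \sqrt{186} \approx 25.0 + 13.638 i$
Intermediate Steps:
$d{\left(z,t \right)} = -2 + z$ ($d{\left(z,t \right)} = 8 - \left(10 - z\right) = 8 + \left(-10 + z\right) = -2 + z$)
$E{\left(G \right)} = 2 G \left(-7 + G\right)$
$L = -4 + i \sqrt{186}$ ($L = -4 + \sqrt{-192 + \left(-2 + 8\right)} = -4 + \sqrt{-192 + 6} = -4 + \sqrt{-186} = -4 + i \sqrt{186} \approx -4.0 + 13.638 i$)
$L + \left(E{\left(8 \right)} + n{\left(13 \right)}\right) = \left(-4 + i \sqrt{186}\right) + \left(2 \cdot 8 \left(-7 + 8\right) + 13\right) = \left(-4 + i \sqrt{186}\right) + \left(2 \cdot 8 \cdot 1 + 13\right) = \left(-4 + i \sqrt{186}\right) + \left(16 + 13\right) = \left(-4 + i \sqrt{186}\right) + 29 = 25 + i \sqrt{186}$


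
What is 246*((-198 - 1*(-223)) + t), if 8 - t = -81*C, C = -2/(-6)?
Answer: 14760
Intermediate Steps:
C = 1/3 (C = -2*(-1/6) = 1/3 ≈ 0.33333)
t = 35 (t = 8 - (-81)/3 = 8 - 1*(-27) = 8 + 27 = 35)
246*((-198 - 1*(-223)) + t) = 246*((-198 - 1*(-223)) + 35) = 246*((-198 + 223) + 35) = 246*(25 + 35) = 246*60 = 14760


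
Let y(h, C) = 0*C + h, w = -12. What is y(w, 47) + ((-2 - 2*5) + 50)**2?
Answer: 1432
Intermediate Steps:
y(h, C) = h (y(h, C) = 0 + h = h)
y(w, 47) + ((-2 - 2*5) + 50)**2 = -12 + ((-2 - 2*5) + 50)**2 = -12 + ((-2 - 10) + 50)**2 = -12 + (-12 + 50)**2 = -12 + 38**2 = -12 + 1444 = 1432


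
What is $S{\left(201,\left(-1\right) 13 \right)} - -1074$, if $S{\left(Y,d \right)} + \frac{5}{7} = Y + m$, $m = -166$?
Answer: $\frac{7758}{7} \approx 1108.3$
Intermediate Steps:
$S{\left(Y,d \right)} = - \frac{1167}{7} + Y$ ($S{\left(Y,d \right)} = - \frac{5}{7} + \left(Y - 166\right) = - \frac{5}{7} + \left(-166 + Y\right) = - \frac{1167}{7} + Y$)
$S{\left(201,\left(-1\right) 13 \right)} - -1074 = \left(- \frac{1167}{7} + 201\right) - -1074 = \frac{240}{7} + 1074 = \frac{7758}{7}$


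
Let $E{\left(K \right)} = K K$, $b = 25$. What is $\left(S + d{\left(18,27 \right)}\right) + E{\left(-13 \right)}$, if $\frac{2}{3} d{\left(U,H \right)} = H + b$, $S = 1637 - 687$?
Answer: $1197$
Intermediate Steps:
$E{\left(K \right)} = K^{2}$
$S = 950$ ($S = 1637 - 687 = 950$)
$d{\left(U,H \right)} = \frac{75}{2} + \frac{3 H}{2}$ ($d{\left(U,H \right)} = \frac{3 \left(H + 25\right)}{2} = \frac{3 \left(25 + H\right)}{2} = \frac{75}{2} + \frac{3 H}{2}$)
$\left(S + d{\left(18,27 \right)}\right) + E{\left(-13 \right)} = \left(950 + \left(\frac{75}{2} + \frac{3}{2} \cdot 27\right)\right) + \left(-13\right)^{2} = \left(950 + \left(\frac{75}{2} + \frac{81}{2}\right)\right) + 169 = \left(950 + 78\right) + 169 = 1028 + 169 = 1197$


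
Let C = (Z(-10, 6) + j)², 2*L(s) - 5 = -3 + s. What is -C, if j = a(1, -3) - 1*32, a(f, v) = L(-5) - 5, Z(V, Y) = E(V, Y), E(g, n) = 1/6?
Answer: -13225/9 ≈ -1469.4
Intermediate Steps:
E(g, n) = ⅙
L(s) = 1 + s/2 (L(s) = 5/2 + (-3 + s)/2 = 5/2 + (-3/2 + s/2) = 1 + s/2)
Z(V, Y) = ⅙
a(f, v) = -13/2 (a(f, v) = (1 + (½)*(-5)) - 5 = (1 - 5/2) - 5 = -3/2 - 5 = -13/2)
j = -77/2 (j = -13/2 - 1*32 = -13/2 - 32 = -77/2 ≈ -38.500)
C = 13225/9 (C = (⅙ - 77/2)² = (-115/3)² = 13225/9 ≈ 1469.4)
-C = -1*13225/9 = -13225/9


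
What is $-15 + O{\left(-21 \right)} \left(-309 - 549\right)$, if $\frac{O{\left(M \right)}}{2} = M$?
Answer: $36021$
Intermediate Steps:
$O{\left(M \right)} = 2 M$
$-15 + O{\left(-21 \right)} \left(-309 - 549\right) = -15 + 2 \left(-21\right) \left(-309 - 549\right) = -15 - 42 \left(-309 - 549\right) = -15 - -36036 = -15 + 36036 = 36021$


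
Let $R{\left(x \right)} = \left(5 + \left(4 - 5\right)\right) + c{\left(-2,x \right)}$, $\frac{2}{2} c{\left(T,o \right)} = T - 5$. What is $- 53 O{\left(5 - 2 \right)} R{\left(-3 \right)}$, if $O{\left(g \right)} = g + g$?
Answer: $954$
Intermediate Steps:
$c{\left(T,o \right)} = -5 + T$ ($c{\left(T,o \right)} = T - 5 = -5 + T$)
$R{\left(x \right)} = -3$ ($R{\left(x \right)} = \left(5 + \left(4 - 5\right)\right) - 7 = \left(5 - 1\right) - 7 = 4 - 7 = -3$)
$O{\left(g \right)} = 2 g$
$- 53 O{\left(5 - 2 \right)} R{\left(-3 \right)} = - 53 \cdot 2 \left(5 - 2\right) \left(-3\right) = - 53 \cdot 2 \cdot 3 \left(-3\right) = \left(-53\right) 6 \left(-3\right) = \left(-318\right) \left(-3\right) = 954$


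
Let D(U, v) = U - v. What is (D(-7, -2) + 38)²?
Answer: 1089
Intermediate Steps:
(D(-7, -2) + 38)² = ((-7 - 1*(-2)) + 38)² = ((-7 + 2) + 38)² = (-5 + 38)² = 33² = 1089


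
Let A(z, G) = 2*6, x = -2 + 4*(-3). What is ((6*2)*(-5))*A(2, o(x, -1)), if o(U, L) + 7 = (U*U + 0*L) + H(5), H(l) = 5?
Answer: -720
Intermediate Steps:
x = -14 (x = -2 - 12 = -14)
o(U, L) = -2 + U² (o(U, L) = -7 + ((U*U + 0*L) + 5) = -7 + ((U² + 0) + 5) = -7 + (U² + 5) = -7 + (5 + U²) = -2 + U²)
A(z, G) = 12
((6*2)*(-5))*A(2, o(x, -1)) = ((6*2)*(-5))*12 = (12*(-5))*12 = -60*12 = -720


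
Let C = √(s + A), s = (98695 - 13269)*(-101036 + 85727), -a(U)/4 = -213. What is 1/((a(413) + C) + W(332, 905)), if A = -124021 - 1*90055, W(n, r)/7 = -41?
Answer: 113/261663987 - I*√1308000710/1308319935 ≈ 4.3185e-7 - 2.7643e-5*I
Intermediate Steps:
a(U) = 852 (a(U) = -4*(-213) = 852)
W(n, r) = -287 (W(n, r) = 7*(-41) = -287)
A = -214076 (A = -124021 - 90055 = -214076)
s = -1307786634 (s = 85426*(-15309) = -1307786634)
C = I*√1308000710 (C = √(-1307786634 - 214076) = √(-1308000710) = I*√1308000710 ≈ 36166.0*I)
1/((a(413) + C) + W(332, 905)) = 1/((852 + I*√1308000710) - 287) = 1/(565 + I*√1308000710)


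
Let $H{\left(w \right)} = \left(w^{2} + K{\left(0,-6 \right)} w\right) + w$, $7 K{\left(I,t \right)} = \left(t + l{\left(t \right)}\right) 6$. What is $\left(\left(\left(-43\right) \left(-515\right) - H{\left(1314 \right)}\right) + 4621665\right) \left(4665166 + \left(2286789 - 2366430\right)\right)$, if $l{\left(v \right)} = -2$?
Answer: $13412249237900$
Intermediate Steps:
$K{\left(I,t \right)} = - \frac{12}{7} + \frac{6 t}{7}$ ($K{\left(I,t \right)} = \frac{\left(t - 2\right) 6}{7} = \frac{\left(-2 + t\right) 6}{7} = \frac{-12 + 6 t}{7} = - \frac{12}{7} + \frac{6 t}{7}$)
$H{\left(w \right)} = w^{2} - \frac{41 w}{7}$ ($H{\left(w \right)} = \left(w^{2} + \left(- \frac{12}{7} + \frac{6}{7} \left(-6\right)\right) w\right) + w = \left(w^{2} + \left(- \frac{12}{7} - \frac{36}{7}\right) w\right) + w = \left(w^{2} - \frac{48 w}{7}\right) + w = w^{2} - \frac{41 w}{7}$)
$\left(\left(\left(-43\right) \left(-515\right) - H{\left(1314 \right)}\right) + 4621665\right) \left(4665166 + \left(2286789 - 2366430\right)\right) = \left(\left(\left(-43\right) \left(-515\right) - \frac{1}{7} \cdot 1314 \left(-41 + 7 \cdot 1314\right)\right) + 4621665\right) \left(4665166 + \left(2286789 - 2366430\right)\right) = \left(\left(22145 - \frac{1}{7} \cdot 1314 \left(-41 + 9198\right)\right) + 4621665\right) \left(4665166 - 79641\right) = \left(\left(22145 - \frac{1}{7} \cdot 1314 \cdot 9157\right) + 4621665\right) 4585525 = \left(\left(22145 - \frac{12032298}{7}\right) + 4621665\right) 4585525 = \left(- \frac{11877283}{7} + 4621665\right) 4585525 = \frac{20474372}{7} \cdot 4585525 = 13412249237900$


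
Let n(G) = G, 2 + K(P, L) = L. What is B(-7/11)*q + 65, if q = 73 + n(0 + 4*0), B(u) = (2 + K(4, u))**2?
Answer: 11442/121 ≈ 94.562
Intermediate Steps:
K(P, L) = -2 + L
B(u) = u**2 (B(u) = (2 + (-2 + u))**2 = u**2)
q = 73 (q = 73 + (0 + 4*0) = 73 + (0 + 0) = 73 + 0 = 73)
B(-7/11)*q + 65 = (-7/11)**2*73 + 65 = (49/121)*73 + 65 = 3577/121 + 65 = 11442/121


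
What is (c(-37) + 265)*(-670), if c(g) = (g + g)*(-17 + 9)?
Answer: -574190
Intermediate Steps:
c(g) = -16*g (c(g) = (2*g)*(-8) = -16*g)
(c(-37) + 265)*(-670) = (-16*(-37) + 265)*(-670) = (592 + 265)*(-670) = 857*(-670) = -574190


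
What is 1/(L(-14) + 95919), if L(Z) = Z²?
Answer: 1/96115 ≈ 1.0404e-5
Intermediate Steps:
1/(L(-14) + 95919) = 1/((-14)² + 95919) = 1/(196 + 95919) = 1/96115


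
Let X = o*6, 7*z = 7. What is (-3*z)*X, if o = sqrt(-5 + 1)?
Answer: -36*I ≈ -36.0*I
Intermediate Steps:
z = 1 (z = (1/7)*7 = 1)
o = 2*I (o = sqrt(-4) = 2*I ≈ 2.0*I)
X = 12*I (X = (2*I)*6 = 12*I ≈ 12.0*I)
(-3*z)*X = (-3*1)*(12*I) = -36*I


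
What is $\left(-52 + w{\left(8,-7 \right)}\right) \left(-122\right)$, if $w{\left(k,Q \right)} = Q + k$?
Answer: $6222$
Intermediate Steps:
$\left(-52 + w{\left(8,-7 \right)}\right) \left(-122\right) = \left(-52 + \left(-7 + 8\right)\right) \left(-122\right) = \left(-52 + 1\right) \left(-122\right) = \left(-51\right) \left(-122\right) = 6222$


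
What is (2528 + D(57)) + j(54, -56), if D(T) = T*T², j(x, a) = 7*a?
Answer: 187329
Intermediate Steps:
D(T) = T³
(2528 + D(57)) + j(54, -56) = (2528 + 57³) + 7*(-56) = (2528 + 185193) - 392 = 187721 - 392 = 187329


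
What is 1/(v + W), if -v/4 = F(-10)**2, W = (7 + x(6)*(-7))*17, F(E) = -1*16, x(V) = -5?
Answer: -1/310 ≈ -0.0032258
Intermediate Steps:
F(E) = -16
W = 714 (W = (7 - 5*(-7))*17 = (7 + 35)*17 = 42*17 = 714)
v = -1024 (v = -4*(-16)**2 = -4*256 = -1024)
1/(v + W) = 1/(-1024 + 714) = 1/(-310) = -1/310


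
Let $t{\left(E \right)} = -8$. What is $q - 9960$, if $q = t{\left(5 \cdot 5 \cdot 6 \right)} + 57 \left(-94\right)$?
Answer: $-15326$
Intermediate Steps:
$q = -5366$ ($q = -8 + 57 \left(-94\right) = -8 - 5358 = -5366$)
$q - 9960 = -5366 - 9960 = -15326$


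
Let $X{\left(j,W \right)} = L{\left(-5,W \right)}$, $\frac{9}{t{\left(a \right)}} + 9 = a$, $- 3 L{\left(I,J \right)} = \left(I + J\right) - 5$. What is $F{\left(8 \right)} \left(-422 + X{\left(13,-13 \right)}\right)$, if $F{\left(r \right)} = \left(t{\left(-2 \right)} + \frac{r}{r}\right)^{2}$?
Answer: $- \frac{452}{33} \approx -13.697$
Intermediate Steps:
$L{\left(I,J \right)} = \frac{5}{3} - \frac{I}{3} - \frac{J}{3}$ ($L{\left(I,J \right)} = - \frac{\left(I + J\right) - 5}{3} = - \frac{-5 + I + J}{3} = \frac{5}{3} - \frac{I}{3} - \frac{J}{3}$)
$t{\left(a \right)} = \frac{9}{-9 + a}$
$X{\left(j,W \right)} = \frac{10}{3} - \frac{W}{3}$ ($X{\left(j,W \right)} = \frac{5}{3} - - \frac{5}{3} - \frac{W}{3} = \frac{5}{3} + \frac{5}{3} - \frac{W}{3} = \frac{10}{3} - \frac{W}{3}$)
$F{\left(r \right)} = \frac{4}{121}$ ($F{\left(r \right)} = \left(\frac{9}{-9 - 2} + \frac{r}{r}\right)^{2} = \left(\frac{9}{-11} + 1\right)^{2} = \left(9 \left(- \frac{1}{11}\right) + 1\right)^{2} = \left(- \frac{9}{11} + 1\right)^{2} = \left(\frac{2}{11}\right)^{2} = \frac{4}{121}$)
$F{\left(8 \right)} \left(-422 + X{\left(13,-13 \right)}\right) = \frac{4 \left(-422 + \left(\frac{10}{3} - - \frac{13}{3}\right)\right)}{121} = \frac{4 \left(-422 + \left(\frac{10}{3} + \frac{13}{3}\right)\right)}{121} = \frac{4 \left(-422 + \frac{23}{3}\right)}{121} = \frac{4}{121} \left(- \frac{1243}{3}\right) = - \frac{452}{33}$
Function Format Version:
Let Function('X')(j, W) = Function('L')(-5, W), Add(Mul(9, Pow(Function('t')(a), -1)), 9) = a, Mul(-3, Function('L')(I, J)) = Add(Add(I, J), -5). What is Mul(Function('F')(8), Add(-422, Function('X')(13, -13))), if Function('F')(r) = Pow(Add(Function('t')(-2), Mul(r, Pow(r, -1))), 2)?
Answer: Rational(-452, 33) ≈ -13.697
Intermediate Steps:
Function('L')(I, J) = Add(Rational(5, 3), Mul(Rational(-1, 3), I), Mul(Rational(-1, 3), J)) (Function('L')(I, J) = Mul(Rational(-1, 3), Add(Add(I, J), -5)) = Mul(Rational(-1, 3), Add(-5, I, J)) = Add(Rational(5, 3), Mul(Rational(-1, 3), I), Mul(Rational(-1, 3), J)))
Function('t')(a) = Mul(9, Pow(Add(-9, a), -1))
Function('X')(j, W) = Add(Rational(10, 3), Mul(Rational(-1, 3), W)) (Function('X')(j, W) = Add(Rational(5, 3), Mul(Rational(-1, 3), -5), Mul(Rational(-1, 3), W)) = Add(Rational(5, 3), Rational(5, 3), Mul(Rational(-1, 3), W)) = Add(Rational(10, 3), Mul(Rational(-1, 3), W)))
Function('F')(r) = Rational(4, 121) (Function('F')(r) = Pow(Add(Mul(9, Pow(Add(-9, -2), -1)), Mul(r, Pow(r, -1))), 2) = Pow(Add(Mul(9, Pow(-11, -1)), 1), 2) = Pow(Add(Mul(9, Rational(-1, 11)), 1), 2) = Pow(Add(Rational(-9, 11), 1), 2) = Pow(Rational(2, 11), 2) = Rational(4, 121))
Mul(Function('F')(8), Add(-422, Function('X')(13, -13))) = Mul(Rational(4, 121), Add(-422, Add(Rational(10, 3), Mul(Rational(-1, 3), -13)))) = Mul(Rational(4, 121), Add(-422, Add(Rational(10, 3), Rational(13, 3)))) = Mul(Rational(4, 121), Add(-422, Rational(23, 3))) = Mul(Rational(4, 121), Rational(-1243, 3)) = Rational(-452, 33)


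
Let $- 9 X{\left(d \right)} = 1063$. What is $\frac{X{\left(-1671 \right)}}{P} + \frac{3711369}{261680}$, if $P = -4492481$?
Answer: $\frac{150059570614241}{10580331852720} \approx 14.183$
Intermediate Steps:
$X{\left(d \right)} = - \frac{1063}{9}$ ($X{\left(d \right)} = \left(- \frac{1}{9}\right) 1063 = - \frac{1063}{9}$)
$\frac{X{\left(-1671 \right)}}{P} + \frac{3711369}{261680} = - \frac{1063}{9 \left(-4492481\right)} + \frac{3711369}{261680} = \left(- \frac{1063}{9}\right) \left(- \frac{1}{4492481}\right) + 3711369 \cdot \frac{1}{261680} = \frac{1063}{40432329} + \frac{3711369}{261680} = \frac{150059570614241}{10580331852720}$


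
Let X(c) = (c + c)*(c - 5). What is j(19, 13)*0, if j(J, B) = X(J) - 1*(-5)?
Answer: 0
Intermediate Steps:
X(c) = 2*c*(-5 + c) (X(c) = (2*c)*(-5 + c) = 2*c*(-5 + c))
j(J, B) = 5 + 2*J*(-5 + J) (j(J, B) = 2*J*(-5 + J) - 1*(-5) = 2*J*(-5 + J) + 5 = 5 + 2*J*(-5 + J))
j(19, 13)*0 = (5 + 2*19*(-5 + 19))*0 = (5 + 2*19*14)*0 = (5 + 532)*0 = 537*0 = 0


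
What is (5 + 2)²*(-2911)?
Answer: -142639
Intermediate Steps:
(5 + 2)²*(-2911) = 7²*(-2911) = 49*(-2911) = -142639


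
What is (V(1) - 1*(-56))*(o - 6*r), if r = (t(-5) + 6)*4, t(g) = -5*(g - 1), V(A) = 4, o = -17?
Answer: -52860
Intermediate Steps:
t(g) = 5 - 5*g (t(g) = -5*(-1 + g) = 5 - 5*g)
r = 144 (r = ((5 - 5*(-5)) + 6)*4 = ((5 + 25) + 6)*4 = (30 + 6)*4 = 36*4 = 144)
(V(1) - 1*(-56))*(o - 6*r) = (4 - 1*(-56))*(-17 - 6*144) = (4 + 56)*(-17 - 1*864) = 60*(-17 - 864) = 60*(-881) = -52860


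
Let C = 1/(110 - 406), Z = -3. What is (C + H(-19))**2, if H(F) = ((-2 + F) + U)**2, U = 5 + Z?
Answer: 11417991025/87616 ≈ 1.3032e+5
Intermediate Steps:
C = -1/296 (C = 1/(-296) = -1/296 ≈ -0.0033784)
U = 2 (U = 5 - 3 = 2)
H(F) = F**2 (H(F) = ((-2 + F) + 2)**2 = F**2)
(C + H(-19))**2 = (-1/296 + (-19)**2)**2 = (-1/296 + 361)**2 = (106855/296)**2 = 11417991025/87616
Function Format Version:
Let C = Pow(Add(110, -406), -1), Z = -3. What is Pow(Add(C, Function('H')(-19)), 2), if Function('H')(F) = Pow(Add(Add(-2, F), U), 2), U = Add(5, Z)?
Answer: Rational(11417991025, 87616) ≈ 1.3032e+5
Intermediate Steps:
C = Rational(-1, 296) (C = Pow(-296, -1) = Rational(-1, 296) ≈ -0.0033784)
U = 2 (U = Add(5, -3) = 2)
Function('H')(F) = Pow(F, 2) (Function('H')(F) = Pow(Add(Add(-2, F), 2), 2) = Pow(F, 2))
Pow(Add(C, Function('H')(-19)), 2) = Pow(Add(Rational(-1, 296), Pow(-19, 2)), 2) = Pow(Add(Rational(-1, 296), 361), 2) = Pow(Rational(106855, 296), 2) = Rational(11417991025, 87616)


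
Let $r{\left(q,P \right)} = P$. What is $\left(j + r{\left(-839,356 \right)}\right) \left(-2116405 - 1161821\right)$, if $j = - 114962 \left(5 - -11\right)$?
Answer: $6028775630136$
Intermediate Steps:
$j = -1839392$ ($j = - 114962 \left(5 + 11\right) = \left(-114962\right) 16 = -1839392$)
$\left(j + r{\left(-839,356 \right)}\right) \left(-2116405 - 1161821\right) = \left(-1839392 + 356\right) \left(-2116405 - 1161821\right) = \left(-1839036\right) \left(-3278226\right) = 6028775630136$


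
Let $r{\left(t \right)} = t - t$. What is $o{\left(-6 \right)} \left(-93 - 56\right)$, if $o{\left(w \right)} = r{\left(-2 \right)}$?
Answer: $0$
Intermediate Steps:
$r{\left(t \right)} = 0$
$o{\left(w \right)} = 0$
$o{\left(-6 \right)} \left(-93 - 56\right) = 0 \left(-93 - 56\right) = 0 \left(-149\right) = 0$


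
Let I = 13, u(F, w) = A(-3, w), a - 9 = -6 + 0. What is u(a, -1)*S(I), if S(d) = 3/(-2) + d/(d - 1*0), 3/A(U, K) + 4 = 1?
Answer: ½ ≈ 0.50000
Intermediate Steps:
A(U, K) = -1 (A(U, K) = 3/(-4 + 1) = 3/(-3) = 3*(-⅓) = -1)
a = 3 (a = 9 + (-6 + 0) = 9 - 6 = 3)
u(F, w) = -1
S(d) = -½ (S(d) = 3*(-½) + d/(d + 0) = -3/2 + d/d = -3/2 + 1 = -½)
u(a, -1)*S(I) = -1*(-½) = ½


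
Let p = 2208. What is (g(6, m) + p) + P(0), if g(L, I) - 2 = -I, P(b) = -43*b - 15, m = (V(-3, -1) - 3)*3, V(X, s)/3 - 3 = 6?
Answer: 2123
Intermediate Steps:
V(X, s) = 27 (V(X, s) = 9 + 3*6 = 9 + 18 = 27)
m = 72 (m = (27 - 3)*3 = 24*3 = 72)
P(b) = -15 - 43*b
g(L, I) = 2 - I
(g(6, m) + p) + P(0) = ((2 - 1*72) + 2208) + (-15 - 43*0) = ((2 - 72) + 2208) + (-15 + 0) = (-70 + 2208) - 15 = 2138 - 15 = 2123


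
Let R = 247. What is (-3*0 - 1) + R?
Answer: 246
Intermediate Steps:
(-3*0 - 1) + R = (-3*0 - 1) + 247 = (0 - 1) + 247 = -1 + 247 = 246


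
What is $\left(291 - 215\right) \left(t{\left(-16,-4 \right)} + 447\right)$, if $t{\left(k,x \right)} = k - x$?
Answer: $33060$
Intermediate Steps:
$\left(291 - 215\right) \left(t{\left(-16,-4 \right)} + 447\right) = \left(291 - 215\right) \left(\left(-16 - -4\right) + 447\right) = 76 \left(\left(-16 + 4\right) + 447\right) = 76 \left(-12 + 447\right) = 76 \cdot 435 = 33060$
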